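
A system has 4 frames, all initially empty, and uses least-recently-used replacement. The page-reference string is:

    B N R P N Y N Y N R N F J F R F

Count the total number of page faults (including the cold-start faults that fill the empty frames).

7

B: fault, frames {B}
N: fault, frames {B,N}
R: fault, frames {B,N,R}
P: fault, frames {B,N,R,P}
N: hit
Y: fault, evict B, frames {R,P,N,Y}
N: hit
Y: hit
N: hit
R: hit
N: hit
F: fault, evict P, frames {Y,R,N,F}
J: fault, evict Y, frames {R,N,F,J}
F: hit
R: hit
F: hit
Page faults: 7.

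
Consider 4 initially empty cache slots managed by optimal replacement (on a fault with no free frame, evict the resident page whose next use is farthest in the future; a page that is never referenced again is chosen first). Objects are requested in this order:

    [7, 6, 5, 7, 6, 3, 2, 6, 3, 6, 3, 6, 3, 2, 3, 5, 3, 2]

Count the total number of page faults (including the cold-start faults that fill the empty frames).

7 -> fault, frames [7]
6 -> fault, frames [7, 6]
5 -> fault, frames [7, 6, 5]
7 -> hit
6 -> hit
3 -> fault, frames [7, 6, 5, 3]
2 -> fault, evict 7, frames [6, 5, 3, 2]
6 -> hit
3 -> hit
6 -> hit
3 -> hit
6 -> hit
3 -> hit
2 -> hit
3 -> hit
5 -> hit
3 -> hit
2 -> hit
Page faults: 5.

5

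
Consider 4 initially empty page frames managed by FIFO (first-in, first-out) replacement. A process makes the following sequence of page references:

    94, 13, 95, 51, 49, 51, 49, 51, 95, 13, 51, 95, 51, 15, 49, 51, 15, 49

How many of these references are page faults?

6

94 → miss, frames (94)
13 → miss, frames (94 13)
95 → miss, frames (94 13 95)
51 → miss, frames (94 13 95 51)
49 → miss, evict 94, frames (13 95 51 49)
51 → hit
49 → hit
51 → hit
95 → hit
13 → hit
51 → hit
95 → hit
51 → hit
15 → miss, evict 13, frames (95 51 49 15)
49 → hit
51 → hit
15 → hit
49 → hit
Page faults: 6.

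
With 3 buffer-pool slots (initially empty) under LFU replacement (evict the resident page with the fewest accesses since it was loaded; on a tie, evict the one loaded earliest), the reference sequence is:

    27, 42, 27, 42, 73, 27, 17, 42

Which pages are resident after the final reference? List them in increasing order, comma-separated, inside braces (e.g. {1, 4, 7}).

27: fault, frames {27}
42: fault, frames {27,42}
27: hit
42: hit
73: fault, frames {27,42,73}
27: hit
17: fault, evict 73, frames {27,42,17}
42: hit

{17, 27, 42}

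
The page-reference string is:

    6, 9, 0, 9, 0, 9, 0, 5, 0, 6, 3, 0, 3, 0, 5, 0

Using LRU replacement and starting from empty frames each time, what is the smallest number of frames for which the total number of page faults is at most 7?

3

f=1: 16 faults
f=2: 8 faults
f=3: 7 faults
f=4: 5 faults
f=5: 5 faults
Smallest f with faults ≤ 7 is 3.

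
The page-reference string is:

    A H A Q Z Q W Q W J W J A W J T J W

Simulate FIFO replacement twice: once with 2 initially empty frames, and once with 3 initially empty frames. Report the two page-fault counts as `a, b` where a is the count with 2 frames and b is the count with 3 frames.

12, 9

2 frames: F F . F F . F F . F F . F . F F . F → 12 faults.
3 frames: F F . F F . F . . F . . F . . F . F → 9 faults.
9 < 12: adding a frame reduced faults, as is typical.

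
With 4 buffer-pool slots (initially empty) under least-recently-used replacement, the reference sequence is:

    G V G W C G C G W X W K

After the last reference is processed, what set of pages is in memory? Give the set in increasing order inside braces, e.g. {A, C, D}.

G: fault, frames (G)
V: fault, frames (G V)
G: hit
W: fault, frames (V G W)
C: fault, frames (V G W C)
G: hit
C: hit
G: hit
W: hit
X: fault, evict V, frames (C G W X)
W: hit
K: fault, evict C, frames (G X W K)

{G, K, W, X}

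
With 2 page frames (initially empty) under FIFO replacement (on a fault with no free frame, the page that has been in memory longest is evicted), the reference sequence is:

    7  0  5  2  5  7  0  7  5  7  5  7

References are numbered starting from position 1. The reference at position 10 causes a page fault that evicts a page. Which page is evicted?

0

pos 1: 7 -> fault, frames {7}
pos 2: 0 -> fault, frames {7,0}
pos 3: 5 -> fault, evict 7, frames {0,5}
pos 4: 2 -> fault, evict 0, frames {5,2}
pos 5: 5 -> hit
pos 6: 7 -> fault, evict 5, frames {2,7}
pos 7: 0 -> fault, evict 2, frames {7,0}
pos 8: 7 -> hit
pos 9: 5 -> fault, evict 7, frames {0,5}
pos 10: 7 -> fault, evict 0, frames {5,7}
At position 10, page 0 is evicted.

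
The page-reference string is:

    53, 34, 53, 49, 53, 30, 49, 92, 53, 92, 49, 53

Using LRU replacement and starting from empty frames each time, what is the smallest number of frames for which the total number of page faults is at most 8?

f=1: 12 faults
f=2: 9 faults
f=3: 6 faults
f=4: 5 faults
f=5: 5 faults
Smallest f with faults ≤ 8 is 3.

3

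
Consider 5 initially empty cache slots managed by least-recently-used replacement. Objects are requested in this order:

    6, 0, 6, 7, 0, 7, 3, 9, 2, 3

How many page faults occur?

6

6: miss, frames {6}
0: miss, frames {6,0}
6: hit
7: miss, frames {0,6,7}
0: hit
7: hit
3: miss, frames {6,0,7,3}
9: miss, frames {6,0,7,3,9}
2: miss, evict 6, frames {0,7,3,9,2}
3: hit
Page faults: 6.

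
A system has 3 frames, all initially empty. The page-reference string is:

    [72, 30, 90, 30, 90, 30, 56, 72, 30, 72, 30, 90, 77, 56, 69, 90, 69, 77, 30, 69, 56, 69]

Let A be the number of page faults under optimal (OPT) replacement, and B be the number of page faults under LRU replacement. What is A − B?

-4

Under OPT: F F F . . . F . . . . F F . F . . . F . F . → 9 faults.
Under LRU: F F F . . . F F . . . F F F F F . F F . F . → 13 faults.
A − B = 9 − 13 = -4.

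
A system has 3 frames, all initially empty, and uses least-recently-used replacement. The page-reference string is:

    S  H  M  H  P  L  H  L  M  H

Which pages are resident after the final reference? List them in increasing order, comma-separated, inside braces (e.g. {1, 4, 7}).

S → fault, frames {S}
H → fault, frames {S,H}
M → fault, frames {S,H,M}
H → hit
P → fault, evict S, frames {M,H,P}
L → fault, evict M, frames {H,P,L}
H → hit
L → hit
M → fault, evict P, frames {H,L,M}
H → hit

{H, L, M}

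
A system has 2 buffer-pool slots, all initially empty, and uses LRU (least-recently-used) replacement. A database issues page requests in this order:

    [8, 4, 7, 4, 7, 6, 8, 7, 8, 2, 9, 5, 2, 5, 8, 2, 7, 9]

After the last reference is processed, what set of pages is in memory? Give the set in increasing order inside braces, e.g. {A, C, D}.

{7, 9}

8 -> fault, frames [8]
4 -> fault, frames [8, 4]
7 -> fault, evict 8, frames [4, 7]
4 -> hit
7 -> hit
6 -> fault, evict 4, frames [7, 6]
8 -> fault, evict 7, frames [6, 8]
7 -> fault, evict 6, frames [8, 7]
8 -> hit
2 -> fault, evict 7, frames [8, 2]
9 -> fault, evict 8, frames [2, 9]
5 -> fault, evict 2, frames [9, 5]
2 -> fault, evict 9, frames [5, 2]
5 -> hit
8 -> fault, evict 2, frames [5, 8]
2 -> fault, evict 5, frames [8, 2]
7 -> fault, evict 8, frames [2, 7]
9 -> fault, evict 2, frames [7, 9]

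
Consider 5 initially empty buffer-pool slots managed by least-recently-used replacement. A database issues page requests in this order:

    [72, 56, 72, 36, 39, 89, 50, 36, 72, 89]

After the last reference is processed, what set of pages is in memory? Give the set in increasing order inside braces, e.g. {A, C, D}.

72: fault, frames [72]
56: fault, frames [72, 56]
72: hit
36: fault, frames [56, 72, 36]
39: fault, frames [56, 72, 36, 39]
89: fault, frames [56, 72, 36, 39, 89]
50: fault, evict 56, frames [72, 36, 39, 89, 50]
36: hit
72: hit
89: hit

{36, 39, 50, 72, 89}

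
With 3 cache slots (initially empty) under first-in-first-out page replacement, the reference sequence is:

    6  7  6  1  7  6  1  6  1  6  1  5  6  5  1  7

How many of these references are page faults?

6: miss, frames (6)
7: miss, frames (6 7)
6: hit
1: miss, frames (6 7 1)
7: hit
6: hit
1: hit
6: hit
1: hit
6: hit
1: hit
5: miss, evict 6, frames (7 1 5)
6: miss, evict 7, frames (1 5 6)
5: hit
1: hit
7: miss, evict 1, frames (5 6 7)
Page faults: 6.

6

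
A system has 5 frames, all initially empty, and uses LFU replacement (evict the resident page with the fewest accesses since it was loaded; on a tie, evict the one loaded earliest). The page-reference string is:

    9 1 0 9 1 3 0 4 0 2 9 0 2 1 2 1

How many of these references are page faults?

6

9 → miss, frames [9]
1 → miss, frames [9, 1]
0 → miss, frames [9, 1, 0]
9 → hit
1 → hit
3 → miss, frames [9, 1, 0, 3]
0 → hit
4 → miss, frames [9, 1, 0, 3, 4]
0 → hit
2 → miss, evict 3, frames [9, 1, 0, 4, 2]
9 → hit
0 → hit
2 → hit
1 → hit
2 → hit
1 → hit
Page faults: 6.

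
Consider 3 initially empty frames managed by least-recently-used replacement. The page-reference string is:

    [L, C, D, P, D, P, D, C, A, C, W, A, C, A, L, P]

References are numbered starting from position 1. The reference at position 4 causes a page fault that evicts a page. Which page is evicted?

pos 1: L -> miss, frames {L}
pos 2: C -> miss, frames {L,C}
pos 3: D -> miss, frames {L,C,D}
pos 4: P -> miss, evict L, frames {C,D,P}
At position 4, page L is evicted.

L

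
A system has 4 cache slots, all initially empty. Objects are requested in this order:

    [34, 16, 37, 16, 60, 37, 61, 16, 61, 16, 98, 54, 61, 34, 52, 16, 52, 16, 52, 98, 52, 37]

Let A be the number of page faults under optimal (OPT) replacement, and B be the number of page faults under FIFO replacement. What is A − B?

Under OPT: F F F . F . F . . . F F . . F . . . . F . F → 10 faults.
Under FIFO: F F F . F . F . . . F F . F F F . . . F . F → 12 faults.
A − B = 10 − 12 = -2.

-2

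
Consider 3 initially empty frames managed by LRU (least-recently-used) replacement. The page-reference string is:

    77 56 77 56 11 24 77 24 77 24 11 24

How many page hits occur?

77 → fault, frames (77)
56 → fault, frames (77 56)
77 → hit
56 → hit
11 → fault, frames (77 56 11)
24 → fault, evict 77, frames (56 11 24)
77 → fault, evict 56, frames (11 24 77)
24 → hit
77 → hit
24 → hit
11 → hit
24 → hit
Hits: 7.

7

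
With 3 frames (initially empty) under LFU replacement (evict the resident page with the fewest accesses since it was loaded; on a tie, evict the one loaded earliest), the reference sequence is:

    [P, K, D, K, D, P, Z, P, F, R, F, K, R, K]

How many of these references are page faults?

P → fault, frames {P}
K → fault, frames {P,K}
D → fault, frames {P,K,D}
K → hit
D → hit
P → hit
Z → fault, evict P, frames {K,D,Z}
P → fault, evict Z, frames {K,D,P}
F → fault, evict P, frames {K,D,F}
R → fault, evict F, frames {K,D,R}
F → fault, evict R, frames {K,D,F}
K → hit
R → fault, evict F, frames {K,D,R}
K → hit
Page faults: 9.

9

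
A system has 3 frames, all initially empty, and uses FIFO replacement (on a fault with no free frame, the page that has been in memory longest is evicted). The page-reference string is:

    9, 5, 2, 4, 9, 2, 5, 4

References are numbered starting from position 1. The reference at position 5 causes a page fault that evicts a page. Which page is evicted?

5

pos 1: 9 -> fault, frames [9]
pos 2: 5 -> fault, frames [9, 5]
pos 3: 2 -> fault, frames [9, 5, 2]
pos 4: 4 -> fault, evict 9, frames [5, 2, 4]
pos 5: 9 -> fault, evict 5, frames [2, 4, 9]
At position 5, page 5 is evicted.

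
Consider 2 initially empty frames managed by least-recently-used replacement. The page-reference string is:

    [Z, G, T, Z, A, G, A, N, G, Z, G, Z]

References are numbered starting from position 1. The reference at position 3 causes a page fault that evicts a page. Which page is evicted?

Z

pos 1: Z → miss, frames {Z}
pos 2: G → miss, frames {Z,G}
pos 3: T → miss, evict Z, frames {G,T}
At position 3, page Z is evicted.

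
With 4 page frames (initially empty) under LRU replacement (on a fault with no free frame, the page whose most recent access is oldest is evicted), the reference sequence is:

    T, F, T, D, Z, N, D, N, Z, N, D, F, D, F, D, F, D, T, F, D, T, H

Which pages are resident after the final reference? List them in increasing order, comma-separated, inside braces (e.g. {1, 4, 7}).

{D, F, H, T}

T: fault, frames [T]
F: fault, frames [T, F]
T: hit
D: fault, frames [F, T, D]
Z: fault, frames [F, T, D, Z]
N: fault, evict F, frames [T, D, Z, N]
D: hit
N: hit
Z: hit
N: hit
D: hit
F: fault, evict T, frames [Z, N, D, F]
D: hit
F: hit
D: hit
F: hit
D: hit
T: fault, evict Z, frames [N, F, D, T]
F: hit
D: hit
T: hit
H: fault, evict N, frames [F, D, T, H]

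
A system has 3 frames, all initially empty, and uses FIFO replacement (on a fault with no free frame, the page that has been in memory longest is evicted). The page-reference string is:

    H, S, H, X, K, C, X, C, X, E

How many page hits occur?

H → fault, frames (H)
S → fault, frames (H S)
H → hit
X → fault, frames (H S X)
K → fault, evict H, frames (S X K)
C → fault, evict S, frames (X K C)
X → hit
C → hit
X → hit
E → fault, evict X, frames (K C E)
Hits: 4.

4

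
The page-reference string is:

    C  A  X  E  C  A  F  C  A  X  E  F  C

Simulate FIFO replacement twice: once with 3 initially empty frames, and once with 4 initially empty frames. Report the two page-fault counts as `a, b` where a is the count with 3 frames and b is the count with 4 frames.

3 frames: F F F F F F F . . F F . F → 10 faults.
4 frames: F F F F . . F F F F F F F → 11 faults.
11 > 10: adding a frame increased faults — Belady's anomaly.

10, 11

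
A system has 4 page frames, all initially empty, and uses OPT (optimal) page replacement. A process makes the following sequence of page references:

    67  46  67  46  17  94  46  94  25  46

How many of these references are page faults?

67 → fault, frames {67}
46 → fault, frames {67,46}
67 → hit
46 → hit
17 → fault, frames {67,46,17}
94 → fault, frames {67,46,17,94}
46 → hit
94 → hit
25 → fault, evict 94, frames {67,46,17,25}
46 → hit
Page faults: 5.

5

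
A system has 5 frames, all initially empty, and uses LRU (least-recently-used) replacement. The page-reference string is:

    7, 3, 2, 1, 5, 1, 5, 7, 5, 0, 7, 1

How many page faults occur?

6

7: miss, frames {7}
3: miss, frames {7,3}
2: miss, frames {7,3,2}
1: miss, frames {7,3,2,1}
5: miss, frames {7,3,2,1,5}
1: hit
5: hit
7: hit
5: hit
0: miss, evict 3, frames {2,1,7,5,0}
7: hit
1: hit
Page faults: 6.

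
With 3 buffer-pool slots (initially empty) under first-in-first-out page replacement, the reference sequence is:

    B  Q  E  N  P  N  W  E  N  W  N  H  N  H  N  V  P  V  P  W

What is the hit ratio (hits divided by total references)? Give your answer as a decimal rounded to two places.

B → fault, frames [B]
Q → fault, frames [B, Q]
E → fault, frames [B, Q, E]
N → fault, evict B, frames [Q, E, N]
P → fault, evict Q, frames [E, N, P]
N → hit
W → fault, evict E, frames [N, P, W]
E → fault, evict N, frames [P, W, E]
N → fault, evict P, frames [W, E, N]
W → hit
N → hit
H → fault, evict W, frames [E, N, H]
N → hit
H → hit
N → hit
V → fault, evict E, frames [N, H, V]
P → fault, evict N, frames [H, V, P]
V → hit
P → hit
W → fault, evict H, frames [V, P, W]
Hits: 8 of 20 references → 8/20 = 0.4000.

0.40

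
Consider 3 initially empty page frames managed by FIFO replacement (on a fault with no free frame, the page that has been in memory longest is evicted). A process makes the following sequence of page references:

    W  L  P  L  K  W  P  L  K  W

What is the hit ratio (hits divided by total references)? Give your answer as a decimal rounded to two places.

W: fault, frames {W}
L: fault, frames {W,L}
P: fault, frames {W,L,P}
L: hit
K: fault, evict W, frames {L,P,K}
W: fault, evict L, frames {P,K,W}
P: hit
L: fault, evict P, frames {K,W,L}
K: hit
W: hit
Hits: 4 of 10 references → 4/10 = 0.4000.

0.40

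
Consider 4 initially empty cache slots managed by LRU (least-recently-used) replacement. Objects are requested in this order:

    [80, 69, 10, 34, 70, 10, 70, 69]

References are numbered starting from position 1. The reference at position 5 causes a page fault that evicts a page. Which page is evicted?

80

pos 1: 80 -> fault, frames [80]
pos 2: 69 -> fault, frames [80, 69]
pos 3: 10 -> fault, frames [80, 69, 10]
pos 4: 34 -> fault, frames [80, 69, 10, 34]
pos 5: 70 -> fault, evict 80, frames [69, 10, 34, 70]
At position 5, page 80 is evicted.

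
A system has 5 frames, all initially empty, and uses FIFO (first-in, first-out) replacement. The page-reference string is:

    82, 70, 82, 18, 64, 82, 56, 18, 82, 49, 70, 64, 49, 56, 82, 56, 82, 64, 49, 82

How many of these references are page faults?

7

82: fault, frames {82}
70: fault, frames {82,70}
82: hit
18: fault, frames {82,70,18}
64: fault, frames {82,70,18,64}
82: hit
56: fault, frames {82,70,18,64,56}
18: hit
82: hit
49: fault, evict 82, frames {70,18,64,56,49}
70: hit
64: hit
49: hit
56: hit
82: fault, evict 70, frames {18,64,56,49,82}
56: hit
82: hit
64: hit
49: hit
82: hit
Page faults: 7.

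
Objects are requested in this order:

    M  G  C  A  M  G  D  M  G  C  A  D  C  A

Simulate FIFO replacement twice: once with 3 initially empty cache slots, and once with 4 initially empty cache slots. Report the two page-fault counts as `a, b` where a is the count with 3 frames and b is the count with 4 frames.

9, 10

3 frames: F F F F F F F . . F F . . . → 9 faults.
4 frames: F F F F . . F F F F F F . . → 10 faults.
10 > 9: adding a frame increased faults — Belady's anomaly.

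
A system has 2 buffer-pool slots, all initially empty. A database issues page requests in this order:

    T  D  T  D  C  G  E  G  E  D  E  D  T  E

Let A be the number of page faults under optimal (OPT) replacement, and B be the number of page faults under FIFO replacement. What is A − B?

-1

Under OPT: F F . . F F F . . F . . F . → 7 faults.
Under FIFO: F F . . F F F . . F . . F F → 8 faults.
A − B = 7 − 8 = -1.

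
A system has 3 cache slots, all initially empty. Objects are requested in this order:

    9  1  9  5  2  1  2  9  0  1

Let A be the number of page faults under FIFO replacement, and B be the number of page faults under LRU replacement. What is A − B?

Under FIFO: F F . F F . . F F F → 7 faults.
Under LRU: F F . F F F . F F F → 8 faults.
A − B = 7 − 8 = -1.

-1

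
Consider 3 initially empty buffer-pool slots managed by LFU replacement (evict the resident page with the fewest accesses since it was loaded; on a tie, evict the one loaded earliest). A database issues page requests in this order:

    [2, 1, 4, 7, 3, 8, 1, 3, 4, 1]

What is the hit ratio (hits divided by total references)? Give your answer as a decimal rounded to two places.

2 -> miss, frames [2]
1 -> miss, frames [2, 1]
4 -> miss, frames [2, 1, 4]
7 -> miss, evict 2, frames [1, 4, 7]
3 -> miss, evict 1, frames [4, 7, 3]
8 -> miss, evict 4, frames [7, 3, 8]
1 -> miss, evict 7, frames [3, 8, 1]
3 -> hit
4 -> miss, evict 8, frames [3, 1, 4]
1 -> hit
Hits: 2 of 10 references → 2/10 = 0.2000.

0.20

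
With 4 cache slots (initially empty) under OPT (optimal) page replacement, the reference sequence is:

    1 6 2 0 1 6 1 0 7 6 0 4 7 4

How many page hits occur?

1: fault, frames (1)
6: fault, frames (1 6)
2: fault, frames (1 6 2)
0: fault, frames (1 6 2 0)
1: hit
6: hit
1: hit
0: hit
7: fault, evict 2, frames (1 6 0 7)
6: hit
0: hit
4: fault, evict 0, frames (1 6 7 4)
7: hit
4: hit
Hits: 8.

8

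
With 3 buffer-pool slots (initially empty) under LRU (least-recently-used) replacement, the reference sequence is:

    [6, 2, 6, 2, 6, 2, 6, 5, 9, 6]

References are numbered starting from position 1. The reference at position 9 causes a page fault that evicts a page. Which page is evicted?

pos 1: 6: miss, frames (6)
pos 2: 2: miss, frames (6 2)
pos 3: 6: hit
pos 4: 2: hit
pos 5: 6: hit
pos 6: 2: hit
pos 7: 6: hit
pos 8: 5: miss, frames (2 6 5)
pos 9: 9: miss, evict 2, frames (6 5 9)
At position 9, page 2 is evicted.

2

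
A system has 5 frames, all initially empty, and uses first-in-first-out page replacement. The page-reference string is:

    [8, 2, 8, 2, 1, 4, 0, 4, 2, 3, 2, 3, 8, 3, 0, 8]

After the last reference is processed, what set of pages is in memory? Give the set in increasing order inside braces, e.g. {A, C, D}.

{0, 1, 3, 4, 8}

8: fault, frames {8}
2: fault, frames {8,2}
8: hit
2: hit
1: fault, frames {8,2,1}
4: fault, frames {8,2,1,4}
0: fault, frames {8,2,1,4,0}
4: hit
2: hit
3: fault, evict 8, frames {2,1,4,0,3}
2: hit
3: hit
8: fault, evict 2, frames {1,4,0,3,8}
3: hit
0: hit
8: hit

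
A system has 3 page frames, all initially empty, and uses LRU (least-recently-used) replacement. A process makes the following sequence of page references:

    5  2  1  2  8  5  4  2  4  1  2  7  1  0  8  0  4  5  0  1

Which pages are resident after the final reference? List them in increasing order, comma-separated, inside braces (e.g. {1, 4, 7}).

{0, 1, 5}

5: fault, frames {5}
2: fault, frames {5,2}
1: fault, frames {5,2,1}
2: hit
8: fault, evict 5, frames {1,2,8}
5: fault, evict 1, frames {2,8,5}
4: fault, evict 2, frames {8,5,4}
2: fault, evict 8, frames {5,4,2}
4: hit
1: fault, evict 5, frames {2,4,1}
2: hit
7: fault, evict 4, frames {1,2,7}
1: hit
0: fault, evict 2, frames {7,1,0}
8: fault, evict 7, frames {1,0,8}
0: hit
4: fault, evict 1, frames {8,0,4}
5: fault, evict 8, frames {0,4,5}
0: hit
1: fault, evict 4, frames {5,0,1}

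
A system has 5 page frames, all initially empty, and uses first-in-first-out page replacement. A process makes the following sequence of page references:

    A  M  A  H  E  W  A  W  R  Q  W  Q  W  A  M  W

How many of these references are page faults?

A -> fault, frames {A}
M -> fault, frames {A,M}
A -> hit
H -> fault, frames {A,M,H}
E -> fault, frames {A,M,H,E}
W -> fault, frames {A,M,H,E,W}
A -> hit
W -> hit
R -> fault, evict A, frames {M,H,E,W,R}
Q -> fault, evict M, frames {H,E,W,R,Q}
W -> hit
Q -> hit
W -> hit
A -> fault, evict H, frames {E,W,R,Q,A}
M -> fault, evict E, frames {W,R,Q,A,M}
W -> hit
Page faults: 9.

9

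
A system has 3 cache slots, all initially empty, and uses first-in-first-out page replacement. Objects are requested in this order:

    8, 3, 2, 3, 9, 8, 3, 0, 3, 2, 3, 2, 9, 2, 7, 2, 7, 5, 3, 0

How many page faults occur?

13

8 → miss, frames {8}
3 → miss, frames {8,3}
2 → miss, frames {8,3,2}
3 → hit
9 → miss, evict 8, frames {3,2,9}
8 → miss, evict 3, frames {2,9,8}
3 → miss, evict 2, frames {9,8,3}
0 → miss, evict 9, frames {8,3,0}
3 → hit
2 → miss, evict 8, frames {3,0,2}
3 → hit
2 → hit
9 → miss, evict 3, frames {0,2,9}
2 → hit
7 → miss, evict 0, frames {2,9,7}
2 → hit
7 → hit
5 → miss, evict 2, frames {9,7,5}
3 → miss, evict 9, frames {7,5,3}
0 → miss, evict 7, frames {5,3,0}
Page faults: 13.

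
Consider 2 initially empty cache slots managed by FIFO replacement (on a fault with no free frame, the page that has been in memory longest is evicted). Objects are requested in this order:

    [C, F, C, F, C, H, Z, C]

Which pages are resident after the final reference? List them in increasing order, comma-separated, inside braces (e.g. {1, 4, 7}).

{C, Z}

C: fault, frames (C)
F: fault, frames (C F)
C: hit
F: hit
C: hit
H: fault, evict C, frames (F H)
Z: fault, evict F, frames (H Z)
C: fault, evict H, frames (Z C)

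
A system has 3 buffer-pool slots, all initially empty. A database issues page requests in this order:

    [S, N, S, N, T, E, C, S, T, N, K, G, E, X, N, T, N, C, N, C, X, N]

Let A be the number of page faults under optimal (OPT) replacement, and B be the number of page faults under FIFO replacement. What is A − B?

-6

Under OPT: F F . . F F F . . F F F F F . . . F . . . . → 11 faults.
Under FIFO: F F . . F F F F F F F F F F F F . F . . F F → 17 faults.
A − B = 11 − 17 = -6.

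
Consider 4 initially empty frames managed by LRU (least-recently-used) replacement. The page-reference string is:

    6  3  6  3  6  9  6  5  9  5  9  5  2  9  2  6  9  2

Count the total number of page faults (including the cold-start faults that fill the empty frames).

5

6 -> miss, frames [6]
3 -> miss, frames [6, 3]
6 -> hit
3 -> hit
6 -> hit
9 -> miss, frames [3, 6, 9]
6 -> hit
5 -> miss, frames [3, 9, 6, 5]
9 -> hit
5 -> hit
9 -> hit
5 -> hit
2 -> miss, evict 3, frames [6, 9, 5, 2]
9 -> hit
2 -> hit
6 -> hit
9 -> hit
2 -> hit
Page faults: 5.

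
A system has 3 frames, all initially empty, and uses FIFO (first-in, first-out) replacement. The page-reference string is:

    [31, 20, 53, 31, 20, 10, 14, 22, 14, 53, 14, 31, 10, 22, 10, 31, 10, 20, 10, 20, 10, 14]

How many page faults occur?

31 -> fault, frames {31}
20 -> fault, frames {31,20}
53 -> fault, frames {31,20,53}
31 -> hit
20 -> hit
10 -> fault, evict 31, frames {20,53,10}
14 -> fault, evict 20, frames {53,10,14}
22 -> fault, evict 53, frames {10,14,22}
14 -> hit
53 -> fault, evict 10, frames {14,22,53}
14 -> hit
31 -> fault, evict 14, frames {22,53,31}
10 -> fault, evict 22, frames {53,31,10}
22 -> fault, evict 53, frames {31,10,22}
10 -> hit
31 -> hit
10 -> hit
20 -> fault, evict 31, frames {10,22,20}
10 -> hit
20 -> hit
10 -> hit
14 -> fault, evict 10, frames {22,20,14}
Page faults: 12.

12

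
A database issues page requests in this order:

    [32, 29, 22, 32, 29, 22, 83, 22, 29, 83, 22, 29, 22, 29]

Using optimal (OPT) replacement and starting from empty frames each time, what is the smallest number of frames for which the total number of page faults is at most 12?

2

f=1: 14 faults
f=2: 7 faults
f=3: 4 faults
f=4: 4 faults
Smallest f with faults ≤ 12 is 2.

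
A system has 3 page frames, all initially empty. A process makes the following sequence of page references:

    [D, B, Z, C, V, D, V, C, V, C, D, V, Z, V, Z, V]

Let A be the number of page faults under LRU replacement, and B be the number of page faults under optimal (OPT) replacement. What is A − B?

1

Under LRU: F F F F F F . . . . . . F . . . → 7 faults.
Under OPT: F F F F F . . . . . . . F . . . → 6 faults.
A − B = 7 − 6 = 1.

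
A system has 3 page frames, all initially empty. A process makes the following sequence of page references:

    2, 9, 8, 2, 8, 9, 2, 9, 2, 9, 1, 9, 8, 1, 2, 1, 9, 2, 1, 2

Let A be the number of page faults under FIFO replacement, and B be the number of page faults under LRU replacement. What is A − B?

Under FIFO: F F F . . . . . . . F . . . F . F . . . → 6 faults.
Under LRU: F F F . . . . . . . F . F . F . F . . . → 7 faults.
A − B = 6 − 7 = -1.

-1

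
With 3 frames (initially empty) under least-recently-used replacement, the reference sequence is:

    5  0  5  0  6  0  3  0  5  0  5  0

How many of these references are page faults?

5

5: fault, frames [5]
0: fault, frames [5, 0]
5: hit
0: hit
6: fault, frames [5, 0, 6]
0: hit
3: fault, evict 5, frames [6, 0, 3]
0: hit
5: fault, evict 6, frames [3, 0, 5]
0: hit
5: hit
0: hit
Page faults: 5.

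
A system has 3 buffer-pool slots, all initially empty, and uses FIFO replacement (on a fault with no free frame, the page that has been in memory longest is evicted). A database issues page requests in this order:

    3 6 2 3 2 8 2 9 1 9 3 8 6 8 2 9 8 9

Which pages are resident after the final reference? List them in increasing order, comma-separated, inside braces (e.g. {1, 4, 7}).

3: fault, frames {3}
6: fault, frames {3,6}
2: fault, frames {3,6,2}
3: hit
2: hit
8: fault, evict 3, frames {6,2,8}
2: hit
9: fault, evict 6, frames {2,8,9}
1: fault, evict 2, frames {8,9,1}
9: hit
3: fault, evict 8, frames {9,1,3}
8: fault, evict 9, frames {1,3,8}
6: fault, evict 1, frames {3,8,6}
8: hit
2: fault, evict 3, frames {8,6,2}
9: fault, evict 8, frames {6,2,9}
8: fault, evict 6, frames {2,9,8}
9: hit

{2, 8, 9}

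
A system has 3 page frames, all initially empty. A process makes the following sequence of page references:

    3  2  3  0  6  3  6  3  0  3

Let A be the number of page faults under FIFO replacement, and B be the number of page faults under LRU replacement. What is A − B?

Under FIFO: F F . F F F . . . . → 5 faults.
Under LRU: F F . F F . . . . . → 4 faults.
A − B = 5 − 4 = 1.

1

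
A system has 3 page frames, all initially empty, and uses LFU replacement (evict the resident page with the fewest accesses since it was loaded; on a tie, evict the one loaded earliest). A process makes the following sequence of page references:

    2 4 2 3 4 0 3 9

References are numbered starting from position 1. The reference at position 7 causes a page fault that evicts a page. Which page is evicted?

0

pos 1: 2: fault, frames {2}
pos 2: 4: fault, frames {2,4}
pos 3: 2: hit
pos 4: 3: fault, frames {2,4,3}
pos 5: 4: hit
pos 6: 0: fault, evict 3, frames {2,4,0}
pos 7: 3: fault, evict 0, frames {2,4,3}
At position 7, page 0 is evicted.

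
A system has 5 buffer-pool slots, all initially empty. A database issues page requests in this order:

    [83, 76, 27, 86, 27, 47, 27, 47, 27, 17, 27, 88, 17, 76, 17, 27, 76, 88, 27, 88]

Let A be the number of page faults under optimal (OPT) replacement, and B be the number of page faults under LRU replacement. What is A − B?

Under OPT: F F F F . F . . . F . F . . . . . . . . → 7 faults.
Under LRU: F F F F . F . . . F . F . F . . . . . . → 8 faults.
A − B = 7 − 8 = -1.

-1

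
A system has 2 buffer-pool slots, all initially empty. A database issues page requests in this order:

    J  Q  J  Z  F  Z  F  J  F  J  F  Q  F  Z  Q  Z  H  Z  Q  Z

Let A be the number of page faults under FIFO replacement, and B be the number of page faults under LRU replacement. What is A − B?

2

Under FIFO: F F . F F . . F . . . F F F F . F F F . → 12 faults.
Under LRU: F F . F F . . F . . . F . F F . F . F . → 10 faults.
A − B = 12 − 10 = 2.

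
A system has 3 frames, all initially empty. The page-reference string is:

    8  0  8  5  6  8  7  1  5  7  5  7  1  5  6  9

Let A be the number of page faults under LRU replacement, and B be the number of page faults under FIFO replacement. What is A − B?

Under LRU: F F . F F . F F F . . . . . F F → 9 faults.
Under FIFO: F F . F F F F F F . . . . . F F → 10 faults.
A − B = 9 − 10 = -1.

-1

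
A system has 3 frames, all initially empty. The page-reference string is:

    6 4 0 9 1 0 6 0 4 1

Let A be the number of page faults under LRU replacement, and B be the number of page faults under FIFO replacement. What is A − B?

-1

Under LRU: F F F F F . F . F F → 8 faults.
Under FIFO: F F F F F . F F F F → 9 faults.
A − B = 8 − 9 = -1.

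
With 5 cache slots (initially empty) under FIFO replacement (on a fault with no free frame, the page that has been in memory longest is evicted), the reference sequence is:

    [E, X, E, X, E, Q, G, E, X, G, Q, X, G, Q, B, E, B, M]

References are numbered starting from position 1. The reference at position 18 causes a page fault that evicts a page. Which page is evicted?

E

pos 1: E → fault, frames {E}
pos 2: X → fault, frames {E,X}
pos 3: E → hit
pos 4: X → hit
pos 5: E → hit
pos 6: Q → fault, frames {E,X,Q}
pos 7: G → fault, frames {E,X,Q,G}
pos 8: E → hit
pos 9: X → hit
pos 10: G → hit
pos 11: Q → hit
pos 12: X → hit
pos 13: G → hit
pos 14: Q → hit
pos 15: B → fault, frames {E,X,Q,G,B}
pos 16: E → hit
pos 17: B → hit
pos 18: M → fault, evict E, frames {X,Q,G,B,M}
At position 18, page E is evicted.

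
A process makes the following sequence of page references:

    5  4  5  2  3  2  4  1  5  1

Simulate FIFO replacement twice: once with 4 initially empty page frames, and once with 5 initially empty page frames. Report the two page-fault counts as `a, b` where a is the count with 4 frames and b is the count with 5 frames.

4 frames: F F . F F . . F F . → 6 faults.
5 frames: F F . F F . . F . . → 5 faults.
5 < 6: adding a frame reduced faults, as is typical.

6, 5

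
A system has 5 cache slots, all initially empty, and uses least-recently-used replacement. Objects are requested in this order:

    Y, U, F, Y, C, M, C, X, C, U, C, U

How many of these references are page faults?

Y: fault, frames {Y}
U: fault, frames {Y,U}
F: fault, frames {Y,U,F}
Y: hit
C: fault, frames {U,F,Y,C}
M: fault, frames {U,F,Y,C,M}
C: hit
X: fault, evict U, frames {F,Y,M,C,X}
C: hit
U: fault, evict F, frames {Y,M,X,C,U}
C: hit
U: hit
Page faults: 7.

7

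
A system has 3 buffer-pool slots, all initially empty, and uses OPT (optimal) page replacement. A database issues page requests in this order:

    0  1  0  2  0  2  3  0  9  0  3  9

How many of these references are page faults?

0: fault, frames [0]
1: fault, frames [0, 1]
0: hit
2: fault, frames [0, 1, 2]
0: hit
2: hit
3: fault, evict 2, frames [0, 1, 3]
0: hit
9: fault, evict 1, frames [0, 3, 9]
0: hit
3: hit
9: hit
Page faults: 5.

5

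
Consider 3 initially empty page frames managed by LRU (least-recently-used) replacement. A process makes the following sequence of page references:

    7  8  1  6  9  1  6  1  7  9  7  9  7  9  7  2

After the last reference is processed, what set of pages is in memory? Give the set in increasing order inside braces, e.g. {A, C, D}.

{2, 7, 9}

7 -> miss, frames [7]
8 -> miss, frames [7, 8]
1 -> miss, frames [7, 8, 1]
6 -> miss, evict 7, frames [8, 1, 6]
9 -> miss, evict 8, frames [1, 6, 9]
1 -> hit
6 -> hit
1 -> hit
7 -> miss, evict 9, frames [6, 1, 7]
9 -> miss, evict 6, frames [1, 7, 9]
7 -> hit
9 -> hit
7 -> hit
9 -> hit
7 -> hit
2 -> miss, evict 1, frames [9, 7, 2]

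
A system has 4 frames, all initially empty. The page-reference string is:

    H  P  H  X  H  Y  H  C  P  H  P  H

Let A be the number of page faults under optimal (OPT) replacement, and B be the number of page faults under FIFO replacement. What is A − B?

-2

Under OPT: F F . F . F . F . . . . → 5 faults.
Under FIFO: F F . F . F . F . F F . → 7 faults.
A − B = 5 − 7 = -2.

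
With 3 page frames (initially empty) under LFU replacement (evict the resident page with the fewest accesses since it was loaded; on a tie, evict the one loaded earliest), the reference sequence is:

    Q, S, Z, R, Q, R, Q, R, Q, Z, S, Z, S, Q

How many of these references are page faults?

Q: miss, frames [Q]
S: miss, frames [Q, S]
Z: miss, frames [Q, S, Z]
R: miss, evict Q, frames [S, Z, R]
Q: miss, evict S, frames [Z, R, Q]
R: hit
Q: hit
R: hit
Q: hit
Z: hit
S: miss, evict Z, frames [R, Q, S]
Z: miss, evict S, frames [R, Q, Z]
S: miss, evict Z, frames [R, Q, S]
Q: hit
Page faults: 8.

8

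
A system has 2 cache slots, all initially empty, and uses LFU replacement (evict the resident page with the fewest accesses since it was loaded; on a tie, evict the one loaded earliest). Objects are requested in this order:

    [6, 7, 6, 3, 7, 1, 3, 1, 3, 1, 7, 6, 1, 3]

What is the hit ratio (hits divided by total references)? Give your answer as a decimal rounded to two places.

0.14

6: miss, frames (6)
7: miss, frames (6 7)
6: hit
3: miss, evict 7, frames (6 3)
7: miss, evict 3, frames (6 7)
1: miss, evict 7, frames (6 1)
3: miss, evict 1, frames (6 3)
1: miss, evict 3, frames (6 1)
3: miss, evict 1, frames (6 3)
1: miss, evict 3, frames (6 1)
7: miss, evict 1, frames (6 7)
6: hit
1: miss, evict 7, frames (6 1)
3: miss, evict 1, frames (6 3)
Hits: 2 of 14 references → 2/14 = 0.1429.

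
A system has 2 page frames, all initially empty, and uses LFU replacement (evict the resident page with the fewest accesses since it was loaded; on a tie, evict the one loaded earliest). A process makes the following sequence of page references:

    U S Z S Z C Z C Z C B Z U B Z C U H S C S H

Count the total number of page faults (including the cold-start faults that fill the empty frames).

U: fault, frames [U]
S: fault, frames [U, S]
Z: fault, evict U, frames [S, Z]
S: hit
Z: hit
C: fault, evict S, frames [Z, C]
Z: hit
C: hit
Z: hit
C: hit
B: fault, evict C, frames [Z, B]
Z: hit
U: fault, evict B, frames [Z, U]
B: fault, evict U, frames [Z, B]
Z: hit
C: fault, evict B, frames [Z, C]
U: fault, evict C, frames [Z, U]
H: fault, evict U, frames [Z, H]
S: fault, evict H, frames [Z, S]
C: fault, evict S, frames [Z, C]
S: fault, evict C, frames [Z, S]
H: fault, evict S, frames [Z, H]
Page faults: 14.

14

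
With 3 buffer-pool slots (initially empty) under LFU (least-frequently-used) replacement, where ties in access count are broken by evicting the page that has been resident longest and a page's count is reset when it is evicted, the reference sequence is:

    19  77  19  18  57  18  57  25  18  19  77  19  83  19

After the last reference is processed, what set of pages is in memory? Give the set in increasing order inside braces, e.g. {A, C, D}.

{18, 19, 57}

19: fault, frames (19)
77: fault, frames (19 77)
19: hit
18: fault, frames (19 77 18)
57: fault, evict 77, frames (19 18 57)
18: hit
57: hit
25: fault, evict 19, frames (18 57 25)
18: hit
19: fault, evict 25, frames (18 57 19)
77: fault, evict 19, frames (18 57 77)
19: fault, evict 77, frames (18 57 19)
83: fault, evict 19, frames (18 57 83)
19: fault, evict 83, frames (18 57 19)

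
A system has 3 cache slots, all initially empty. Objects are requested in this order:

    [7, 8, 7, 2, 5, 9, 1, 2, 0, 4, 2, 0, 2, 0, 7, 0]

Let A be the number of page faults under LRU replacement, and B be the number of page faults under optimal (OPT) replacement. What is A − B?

1

Under LRU: F F . F F F F F F F . . . . F . → 10 faults.
Under OPT: F F . F F F F . F F . . . . F . → 9 faults.
A − B = 10 − 9 = 1.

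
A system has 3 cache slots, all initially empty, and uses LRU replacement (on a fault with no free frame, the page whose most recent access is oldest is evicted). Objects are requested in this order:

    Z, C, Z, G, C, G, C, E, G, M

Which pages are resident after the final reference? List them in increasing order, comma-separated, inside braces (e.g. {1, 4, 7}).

Z: miss, frames [Z]
C: miss, frames [Z, C]
Z: hit
G: miss, frames [C, Z, G]
C: hit
G: hit
C: hit
E: miss, evict Z, frames [G, C, E]
G: hit
M: miss, evict C, frames [E, G, M]

{E, G, M}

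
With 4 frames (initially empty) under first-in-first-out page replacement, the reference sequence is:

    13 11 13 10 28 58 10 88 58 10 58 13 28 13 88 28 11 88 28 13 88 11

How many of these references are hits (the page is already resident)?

13: miss, frames (13)
11: miss, frames (13 11)
13: hit
10: miss, frames (13 11 10)
28: miss, frames (13 11 10 28)
58: miss, evict 13, frames (11 10 28 58)
10: hit
88: miss, evict 11, frames (10 28 58 88)
58: hit
10: hit
58: hit
13: miss, evict 10, frames (28 58 88 13)
28: hit
13: hit
88: hit
28: hit
11: miss, evict 28, frames (58 88 13 11)
88: hit
28: miss, evict 58, frames (88 13 11 28)
13: hit
88: hit
11: hit
Hits: 13.

13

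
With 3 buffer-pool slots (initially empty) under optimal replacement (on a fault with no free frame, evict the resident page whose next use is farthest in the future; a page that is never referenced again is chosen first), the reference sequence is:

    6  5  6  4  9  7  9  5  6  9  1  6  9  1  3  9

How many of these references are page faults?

6 -> fault, frames [6]
5 -> fault, frames [6, 5]
6 -> hit
4 -> fault, frames [6, 5, 4]
9 -> fault, evict 4, frames [6, 5, 9]
7 -> fault, evict 6, frames [5, 9, 7]
9 -> hit
5 -> hit
6 -> fault, evict 7, frames [5, 9, 6]
9 -> hit
1 -> fault, evict 5, frames [9, 6, 1]
6 -> hit
9 -> hit
1 -> hit
3 -> fault, evict 1, frames [9, 6, 3]
9 -> hit
Page faults: 8.

8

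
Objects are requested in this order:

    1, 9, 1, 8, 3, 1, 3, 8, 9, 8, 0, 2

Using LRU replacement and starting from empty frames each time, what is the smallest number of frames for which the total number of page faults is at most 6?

4

f=1: 12 faults
f=2: 9 faults
f=3: 7 faults
f=4: 6 faults
f=5: 6 faults
f=6: 6 faults
Smallest f with faults ≤ 6 is 4.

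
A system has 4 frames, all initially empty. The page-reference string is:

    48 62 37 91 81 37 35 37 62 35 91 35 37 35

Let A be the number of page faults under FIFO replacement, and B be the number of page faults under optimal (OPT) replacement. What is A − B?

2

Under FIFO: F F F F F . F . F . . . F . → 8 faults.
Under OPT: F F F F F . F . . . . . . . → 6 faults.
A − B = 8 − 6 = 2.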